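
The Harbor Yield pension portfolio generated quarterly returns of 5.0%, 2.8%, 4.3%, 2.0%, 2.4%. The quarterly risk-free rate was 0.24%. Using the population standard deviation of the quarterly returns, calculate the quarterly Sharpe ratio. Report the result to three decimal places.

Mean return r̄ = 16.50 / 5 = 3.3000%
Σ(r − r̄)² = (5 − 3.3000)² + (2.8 − 3.3000)² + … = 6.6400
population σ = √(6.6400 / 5) = √1.3280 = 1.1524%
Sharpe = (r̄ − rf) / σ = (3.3000 − 0.24) / 1.1524 = 3.0600 / 1.1524 = 2.6553

2.655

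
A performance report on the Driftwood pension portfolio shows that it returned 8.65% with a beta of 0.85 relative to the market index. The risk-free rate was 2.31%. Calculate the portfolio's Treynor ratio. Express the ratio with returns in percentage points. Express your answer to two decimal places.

Treynor = (Rp − Rf) / β = (8.65% − 2.31%) / 0.85 = 6.34 / 0.85 = 7.4588

7.46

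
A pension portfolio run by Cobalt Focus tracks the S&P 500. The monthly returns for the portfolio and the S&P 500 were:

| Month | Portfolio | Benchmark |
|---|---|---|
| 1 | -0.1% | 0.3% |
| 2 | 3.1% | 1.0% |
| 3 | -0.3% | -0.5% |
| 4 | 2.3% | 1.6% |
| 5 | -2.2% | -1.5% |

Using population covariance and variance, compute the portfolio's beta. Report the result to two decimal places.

1.62

r̄p = 0.5600%,  r̄m = 0.1800%
Cov = Σ(rp − r̄p)(rm − r̄m) / 5 = 1.9392
Var(rm) = Σ(rm − r̄m)² / 5 = 1.1976
β = Cov / Var = 1.9392 / 1.1976 = 1.6192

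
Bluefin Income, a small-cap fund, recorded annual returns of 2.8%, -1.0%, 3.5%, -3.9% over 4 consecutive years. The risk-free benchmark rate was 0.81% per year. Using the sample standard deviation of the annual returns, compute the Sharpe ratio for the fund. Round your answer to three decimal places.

-0.133

r̄ = (2.8 − 1 + 3.5 − 3.9) / 4 = 1.40 / 4 = 0.3500%
Σ(r − r̄)² = (2.8 − 0.3500)² + (-1 − 0.3500)² + … = 35.8100
σ = √[35.8100 / 3] = 3.4549%
Sharpe = (r̄ − rf) / σ = (0.3500 − 0.81) / 3.4549 = -0.4600 / 3.4549 = -0.1331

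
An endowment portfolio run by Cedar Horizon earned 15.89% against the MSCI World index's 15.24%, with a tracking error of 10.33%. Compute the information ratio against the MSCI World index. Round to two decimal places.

IR = (Rp − Rb) / TE = (15.89% − 15.24%) / 10.33% = 0.65% / 10.33% = 0.0629

0.06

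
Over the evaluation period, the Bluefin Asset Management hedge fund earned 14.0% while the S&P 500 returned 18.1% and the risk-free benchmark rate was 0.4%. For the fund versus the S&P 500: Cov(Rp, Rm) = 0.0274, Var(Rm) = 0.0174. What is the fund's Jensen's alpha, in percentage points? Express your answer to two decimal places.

-14.27

β = Cov / Var = 0.0274 / 0.0174 = 1.5747
E[R] = Rf + β(Rm − Rf) = 0.4% + 1.5747 × (18.1% − 0.4%) = 28.2722%
α = Rp − E[R] = 14.0% − 28.2722% = -14.2722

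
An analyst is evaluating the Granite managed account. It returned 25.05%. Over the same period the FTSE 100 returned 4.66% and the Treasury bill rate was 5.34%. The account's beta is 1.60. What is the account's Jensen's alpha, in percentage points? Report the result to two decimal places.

20.80

CAPM expected return = Rf + β(Rm − Rf) = 5.34% + 1.60 × (4.66% − 5.34%) = 5.34 + 1.60 × -0.68 = 4.2520%
Jensen's α = Rp − E[R] = 25.05% − 4.2520% = 20.7980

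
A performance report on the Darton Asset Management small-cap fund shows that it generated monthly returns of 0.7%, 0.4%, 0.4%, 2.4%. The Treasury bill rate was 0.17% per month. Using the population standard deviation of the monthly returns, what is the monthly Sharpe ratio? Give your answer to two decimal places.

Mean return μ = 3.90 / 4 = 0.9750%
Σ(r − μ)² = (0.7 − 0.9750)² + (0.4 − 0.9750)² + (0.4 − 0.9750)² + … = 2.7675
σ = √[2.7675 / 4] = 0.8318%
Sharpe = (μ − rf) / σ = (0.9750 − 0.17) / 0.8318 = 0.8050 / 0.8318 = 0.9678

0.97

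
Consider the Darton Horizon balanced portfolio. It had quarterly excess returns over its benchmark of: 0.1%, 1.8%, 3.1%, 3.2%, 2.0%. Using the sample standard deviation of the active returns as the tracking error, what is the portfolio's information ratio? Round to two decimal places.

Mean return r̄ = 10.20 / 5 = 2.0400%
Sample std dev = √[6.2920 / 4] = 1.2542%
IR = r̄ / tracking error = 2.0400 / 1.2542 = 1.6265

1.63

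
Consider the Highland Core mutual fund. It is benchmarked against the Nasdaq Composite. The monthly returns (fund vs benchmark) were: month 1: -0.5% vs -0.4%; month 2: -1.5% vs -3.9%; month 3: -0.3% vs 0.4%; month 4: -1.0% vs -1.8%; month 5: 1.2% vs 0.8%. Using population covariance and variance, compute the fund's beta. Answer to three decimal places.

r̄p = -0.4200%,  r̄m = -0.9800%
Cov = Σ(rp − r̄p)(rm − r̄m) / 5 = 1.3264
Var(rm) = Σ(rm − r̄m)² / 5 = 2.9216
β = Cov / Var = 1.3264 / 2.9216 = 0.4540

0.454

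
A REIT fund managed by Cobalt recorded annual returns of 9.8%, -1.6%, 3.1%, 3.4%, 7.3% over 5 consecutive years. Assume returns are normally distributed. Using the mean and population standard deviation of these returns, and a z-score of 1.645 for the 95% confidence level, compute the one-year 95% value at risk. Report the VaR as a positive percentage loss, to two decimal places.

2.02

r̄ = (9.8 − 1.6 + 3.1 + 3.4 + 7.3) / 5 = 22.00 / 5 = 4.4000%
Σ(r − r̄)² = (9.8 − 4.4000)² + (-1.6 − 4.4000)² + … = 76.2600
σ = √[76.2600 / 5] = 3.9054%
VaR = −(r̄ − z·σ) = −(4.4000 − 1.645 × 3.9054) = −(-2.0244) = 2.0244%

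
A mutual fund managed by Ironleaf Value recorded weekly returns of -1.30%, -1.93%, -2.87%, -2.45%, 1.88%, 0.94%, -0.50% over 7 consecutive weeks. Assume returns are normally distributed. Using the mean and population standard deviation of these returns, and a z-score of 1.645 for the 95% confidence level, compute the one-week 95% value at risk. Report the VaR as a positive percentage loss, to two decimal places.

Mean return μ = -6.230 / 7 = -0.8900%
Population σ = √[Σ(r − μ)² / 7] = √[18.7776 / 7] = √2.6825 = 1.6378%
VaR = −(μ − z·σ) = −(-0.8900 − 1.645 × 1.6378) = −(-3.5842) = 3.5842%

3.58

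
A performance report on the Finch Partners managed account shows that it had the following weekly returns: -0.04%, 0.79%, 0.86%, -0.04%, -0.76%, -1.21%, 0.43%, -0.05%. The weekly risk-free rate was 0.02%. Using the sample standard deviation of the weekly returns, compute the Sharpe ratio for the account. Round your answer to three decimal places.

r̄ = (-0.04 + 0.79 + 0.86 − 0.04 − 0.76 − 1.21 + 0.43 − 0.05) / 8 = -0.020 / 8 = -0.0025%
Σ(r − r̄)² = 3.5960; sample σ = √(3.5960/7) = 0.7167%
Sharpe = (r̄ − rf) / σ = (-0.0025 − 0.02) / 0.7167 = -0.0225 / 0.7167 = -0.0314

-0.031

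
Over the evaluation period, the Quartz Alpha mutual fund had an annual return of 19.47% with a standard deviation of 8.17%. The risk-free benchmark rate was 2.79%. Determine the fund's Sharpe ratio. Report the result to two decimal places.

2.04

Sharpe = (Rp − Rf) / σp = (19.47% − 2.79%) / 8.17% = 16.68% / 8.17% = 2.0416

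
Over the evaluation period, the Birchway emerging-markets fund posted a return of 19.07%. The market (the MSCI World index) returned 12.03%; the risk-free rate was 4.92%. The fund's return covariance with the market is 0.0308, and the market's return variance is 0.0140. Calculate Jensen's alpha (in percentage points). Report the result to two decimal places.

-1.49

β = Cov / Var = 0.0308 / 0.0140 = 2.2000
E[R] = Rf + β(Rm − Rf) = 4.92% + 2.2000 × (12.03% − 4.92%) = 20.5620%
α = Rp − E[R] = 19.07% − 20.5620% = -1.4920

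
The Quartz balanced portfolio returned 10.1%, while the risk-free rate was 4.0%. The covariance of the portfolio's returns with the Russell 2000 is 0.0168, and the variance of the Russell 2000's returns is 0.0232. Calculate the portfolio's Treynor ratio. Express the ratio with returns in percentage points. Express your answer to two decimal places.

8.42

β = Cov / Var = 0.0168 / 0.0232 = 0.7241
Treynor = (Rp − Rf) / β = (10.1% − 4.0%) / 0.7241 = 6.10 / 0.7241 = 8.4243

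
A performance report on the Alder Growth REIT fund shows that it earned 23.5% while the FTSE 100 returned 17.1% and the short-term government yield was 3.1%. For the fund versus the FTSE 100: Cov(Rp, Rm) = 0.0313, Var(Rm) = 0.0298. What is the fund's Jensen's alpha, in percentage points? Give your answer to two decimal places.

5.70

β = Cov / Var = 0.0313 / 0.0298 = 1.0503
E[R] = Rf + β(Rm − Rf) = 3.1% + 1.0503 × (17.1% − 3.1%) = 17.8042%
α = Rp − E[R] = 23.5% − 17.8042% = 5.6958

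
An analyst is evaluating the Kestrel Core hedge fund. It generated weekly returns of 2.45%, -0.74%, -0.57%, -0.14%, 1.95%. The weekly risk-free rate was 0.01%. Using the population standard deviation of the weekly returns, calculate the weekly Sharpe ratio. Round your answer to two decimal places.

Mean return r̄ = 2.950 / 5 = 0.5900%
Population std dev = √[8.9566 / 5] = 1.3384%
Sharpe = (r̄ − rf) / σ = (0.5900 − 0.01) / 1.3384 = 0.5800 / 1.3384 = 0.4334

0.43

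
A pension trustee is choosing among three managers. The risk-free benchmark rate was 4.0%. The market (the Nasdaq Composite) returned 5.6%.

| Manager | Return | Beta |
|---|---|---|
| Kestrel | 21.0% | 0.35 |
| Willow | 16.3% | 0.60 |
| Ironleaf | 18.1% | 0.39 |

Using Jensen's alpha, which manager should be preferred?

Kestrel

Kestrel: α = 21.0% − [4.0% + 0.35 × (5.6% − 4.0%)] = 16.440
Willow: α = 16.3% − [4.0% + 0.60 × (5.6% − 4.0%)] = 11.340
Ironleaf: α = 18.1% − [4.0% + 0.39 × (5.6% − 4.0%)] = 13.476
Highest: Kestrel (16.440).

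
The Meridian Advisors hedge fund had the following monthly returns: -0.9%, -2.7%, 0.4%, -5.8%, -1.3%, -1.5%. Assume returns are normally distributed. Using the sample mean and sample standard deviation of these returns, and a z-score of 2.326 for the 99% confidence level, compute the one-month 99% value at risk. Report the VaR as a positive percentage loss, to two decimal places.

6.92

Mean return r̄ = -11.80 / 6 = -1.9667%
Σ(r − r̄)² = (-0.9 − (-1.9667))² + (-2.7 − (-1.9667))² + … = 22.6333
σ = √[22.6333 / 5] = 2.1276%
VaR = −(r̄ − z·σ) = −(-1.9667 − 2.326 × 2.1276) = −(-6.9155) = 6.9155%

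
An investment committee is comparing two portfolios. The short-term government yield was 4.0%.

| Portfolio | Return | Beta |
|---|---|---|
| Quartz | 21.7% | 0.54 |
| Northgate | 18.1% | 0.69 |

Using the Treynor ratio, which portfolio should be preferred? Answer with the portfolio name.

Quartz

Quartz: Treynor = (21.7% − 4.0%) / 0.54 = 32.778
Northgate: Treynor = (18.1% − 4.0%) / 0.69 = 20.435
Highest: Quartz (32.778).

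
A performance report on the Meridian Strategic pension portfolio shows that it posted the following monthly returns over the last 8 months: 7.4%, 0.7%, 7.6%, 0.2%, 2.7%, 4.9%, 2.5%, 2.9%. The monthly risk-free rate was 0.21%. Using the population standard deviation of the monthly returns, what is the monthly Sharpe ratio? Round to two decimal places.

Mean return r̄ = 28.90 / 8 = 3.6125%
Population σ = √[Σ(r − r̄)² / 8] = √[54.6088 / 8] = √6.8261 = 2.6127%
Sharpe = (r̄ − rf) / σ = (3.6125 − 0.21) / 2.6127 = 3.4025 / 2.6127 = 1.3023

1.30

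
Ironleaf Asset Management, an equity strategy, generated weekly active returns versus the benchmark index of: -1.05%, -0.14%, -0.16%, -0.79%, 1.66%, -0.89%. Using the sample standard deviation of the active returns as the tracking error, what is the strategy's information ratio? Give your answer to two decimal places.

-0.23

r̄ = (-1.05 − 0.14 − 0.16 − 0.79 + 1.66 − 0.89) / 6 = -1.370 / 6 = -0.2283%
Σ(r − r̄)² = (-1.05 − (-0.2283))² + (-0.14 − (-0.2283))² + (-0.16 − (-0.2283))² + … = 5.0067
σ = √[5.0067 / 5] = 1.0007%
IR = r̄ / tracking error = -0.2283 / 1.0007 = -0.2281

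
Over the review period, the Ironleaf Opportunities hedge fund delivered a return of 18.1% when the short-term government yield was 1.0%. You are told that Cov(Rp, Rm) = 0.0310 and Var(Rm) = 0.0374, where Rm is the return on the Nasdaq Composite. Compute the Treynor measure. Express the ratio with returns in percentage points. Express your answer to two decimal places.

β = Cov / Var = 0.0310 / 0.0374 = 0.8289
Treynor = (Rp − Rf) / β = (18.1% − 1.0%) / 0.8289 = 17.10 / 0.8289 = 20.6298

20.63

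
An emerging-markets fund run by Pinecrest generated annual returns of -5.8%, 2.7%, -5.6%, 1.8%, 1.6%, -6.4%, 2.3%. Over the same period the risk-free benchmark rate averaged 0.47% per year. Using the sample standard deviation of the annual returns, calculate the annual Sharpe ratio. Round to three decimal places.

-0.420

μ = (-5.8 + 2.7 − 5.6 + 1.8 + 1.6 − 6.4 + 2.3) / 7 = -9.40 / 7 = -1.3429%
Σ(r − μ)² = (-5.8 − (-1.3429))² + (2.7 − (-1.3429))² + (-5.6 − (-1.3429))² + … = 111.7171
sample σ = √(111.7171 / 6) = √18.6195 = 4.3150%
Sharpe = (μ − rf) / σ = (-1.3429 − 0.47) / 4.3150 = -1.8129 / 4.3150 = -0.4201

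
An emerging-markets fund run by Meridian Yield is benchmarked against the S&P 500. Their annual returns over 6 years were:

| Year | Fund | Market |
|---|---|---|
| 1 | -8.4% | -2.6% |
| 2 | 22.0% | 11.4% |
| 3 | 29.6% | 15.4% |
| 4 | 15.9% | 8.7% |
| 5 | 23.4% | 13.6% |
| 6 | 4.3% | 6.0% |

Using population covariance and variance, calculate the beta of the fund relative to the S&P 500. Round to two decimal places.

r̄p = 14.4667%,  r̄m = 8.7500%
Cov = Σ(rp − r̄p)(rm − r̄m) / 6 = 75.2250
Var(rm) = Σ(rm − r̄m)² / 6 = 35.1925
β = Cov / Var = 75.2250 / 35.1925 = 2.1375

2.14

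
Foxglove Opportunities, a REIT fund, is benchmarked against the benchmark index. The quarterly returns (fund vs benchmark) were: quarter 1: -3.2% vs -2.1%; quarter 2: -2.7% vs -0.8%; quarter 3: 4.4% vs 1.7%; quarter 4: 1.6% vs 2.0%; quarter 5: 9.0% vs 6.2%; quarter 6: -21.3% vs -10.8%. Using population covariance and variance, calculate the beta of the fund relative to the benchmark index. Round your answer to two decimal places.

1.81

r̄p = -2.0333%,  r̄m = -0.6333%
Cov = Σ(rp − r̄p)(rm − r̄m) / 6 = 49.6122
Var(rm) = Σ(rm − r̄m)² / 6 = 27.4356
β = Cov / Var = 49.6122 / 27.4356 = 1.8083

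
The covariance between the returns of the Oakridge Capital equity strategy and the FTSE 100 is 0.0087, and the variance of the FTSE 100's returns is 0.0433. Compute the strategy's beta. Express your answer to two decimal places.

0.20

β = Cov(Rp, Rm) / Var(Rm) = 0.0087 / 0.0433 = 0.2009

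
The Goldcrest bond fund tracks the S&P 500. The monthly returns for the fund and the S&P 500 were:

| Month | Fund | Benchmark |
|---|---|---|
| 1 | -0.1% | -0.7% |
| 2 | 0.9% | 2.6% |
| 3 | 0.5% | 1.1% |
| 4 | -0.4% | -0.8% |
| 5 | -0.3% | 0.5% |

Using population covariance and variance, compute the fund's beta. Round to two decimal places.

0.36

r̄p = 0.1200%,  r̄m = 0.5400%
Cov = Σ(rp − r̄p)(rm − r̄m) / 5 = 0.5612
Var(rm) = Σ(rm − r̄m)² / 5 = 1.5784
β = Cov / Var = 0.5612 / 1.5784 = 0.3555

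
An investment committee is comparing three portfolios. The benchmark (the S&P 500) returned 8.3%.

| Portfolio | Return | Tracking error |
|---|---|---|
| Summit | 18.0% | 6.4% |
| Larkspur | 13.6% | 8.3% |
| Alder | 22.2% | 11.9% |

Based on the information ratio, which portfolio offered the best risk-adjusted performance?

Summit: IR = (18.0% − 8.3%) / 6.4% = 1.516
Larkspur: IR = (13.6% − 8.3%) / 8.3% = 0.639
Alder: IR = (22.2% − 8.3%) / 11.9% = 1.168
Highest: Summit (1.516).

Summit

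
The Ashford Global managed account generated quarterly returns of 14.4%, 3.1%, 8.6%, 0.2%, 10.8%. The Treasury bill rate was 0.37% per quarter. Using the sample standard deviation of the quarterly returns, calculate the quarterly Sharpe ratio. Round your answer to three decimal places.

Mean return r̄ = 37.10 / 5 = 7.4200%
Sample σ = √[Σ(r − r̄)² / 4] = √[132.3280 / 4] = √33.0820 = 5.7517%
Sharpe = (r̄ − rf) / σ = (7.4200 − 0.37) / 5.7517 = 7.0500 / 5.7517 = 1.2257

1.226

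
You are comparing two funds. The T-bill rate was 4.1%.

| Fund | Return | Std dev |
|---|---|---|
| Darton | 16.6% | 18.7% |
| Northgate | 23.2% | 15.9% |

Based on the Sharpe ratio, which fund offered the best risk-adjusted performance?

Northgate

Darton: Sharpe ratio = (16.6% − 4.1%) / 18.7% = 0.668
Northgate: Sharpe ratio = (23.2% − 4.1%) / 15.9% = 1.201
Highest: Northgate (1.201).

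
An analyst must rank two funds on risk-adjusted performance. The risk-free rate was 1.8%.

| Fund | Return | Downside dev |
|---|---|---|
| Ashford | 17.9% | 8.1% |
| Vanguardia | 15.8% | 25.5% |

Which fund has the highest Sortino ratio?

Ashford: Sortino ratio = (17.9% − 1.8%) / 8.1% = 1.988
Vanguardia: Sortino ratio = (15.8% − 1.8%) / 25.5% = 0.549
Highest: Ashford (1.988).

Ashford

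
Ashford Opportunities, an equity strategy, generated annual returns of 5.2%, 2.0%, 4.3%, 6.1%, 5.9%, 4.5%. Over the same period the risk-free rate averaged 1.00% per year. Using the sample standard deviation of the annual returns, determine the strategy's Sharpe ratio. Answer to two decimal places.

2.46

μ = (5.2 + 2 + 4.3 + 6.1 + 5.9 + 4.5) / 6 = 28.00 / 6 = 4.6667%
Sample σ = √[Σ(r − μ)² / 5] = √[11.1333 / 5] = √2.2267 = 1.4922%
Sharpe = (μ − rf) / σ = (4.6667 − 1) / 1.4922 = 3.6667 / 1.4922 = 2.4572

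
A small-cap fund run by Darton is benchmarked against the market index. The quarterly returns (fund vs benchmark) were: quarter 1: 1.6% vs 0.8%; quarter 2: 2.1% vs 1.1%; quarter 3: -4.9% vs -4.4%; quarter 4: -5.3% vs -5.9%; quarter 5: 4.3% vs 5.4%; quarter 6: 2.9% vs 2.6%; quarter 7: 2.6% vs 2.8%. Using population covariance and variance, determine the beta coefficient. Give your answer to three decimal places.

0.943

r̄p = 0.4714%,  r̄m = 0.3429%
Cov = Σ(rp − r̄p)(rm − r̄m) / 7 = 13.3327
Var(rm) = Σ(rm − r̄m)² / 7 = 14.1367
β = Cov / Var = 13.3327 / 14.1367 = 0.9431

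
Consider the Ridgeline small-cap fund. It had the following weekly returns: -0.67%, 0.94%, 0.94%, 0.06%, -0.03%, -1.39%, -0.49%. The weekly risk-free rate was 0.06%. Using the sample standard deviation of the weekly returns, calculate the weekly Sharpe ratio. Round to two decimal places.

-0.18

Mean return r̄ = -0.640 / 7 = -0.0914%
Σ(r − r̄)² = (-0.67 − (-0.0914))² + (0.94 − (-0.0914))² + … = 4.3343
sample σ = √(4.3343 / 6) = √0.7224 = 0.8499%
Sharpe = (r̄ − rf) / σ = (-0.0914 − 0.06) / 0.8499 = -0.1514 / 0.8499 = -0.1781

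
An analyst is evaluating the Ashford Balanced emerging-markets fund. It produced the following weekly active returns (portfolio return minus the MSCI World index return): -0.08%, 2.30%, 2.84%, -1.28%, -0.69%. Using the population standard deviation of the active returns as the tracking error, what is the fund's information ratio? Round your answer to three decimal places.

Mean return μ = 3.090 / 5 = 0.6180%
Population std dev = √[13.5669 / 5] = 1.6472%
IR = μ / tracking error = 0.6180 / 1.6472 = 0.3752

0.375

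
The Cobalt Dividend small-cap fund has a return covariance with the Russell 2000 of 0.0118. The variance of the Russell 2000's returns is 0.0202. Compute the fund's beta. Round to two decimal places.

β = Cov(Rp, Rm) / Var(Rm) = 0.0118 / 0.0202 = 0.5842

0.58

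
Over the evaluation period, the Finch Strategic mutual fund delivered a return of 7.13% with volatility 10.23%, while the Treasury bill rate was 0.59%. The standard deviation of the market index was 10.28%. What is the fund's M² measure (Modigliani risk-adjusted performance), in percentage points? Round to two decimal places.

Sharpe = (Rp − Rf) / σp = (7.13% − 0.59%) / 10.23% = 0.6393
M² = Rf + Sharpe × σm = 0.59% + 0.6393 × 10.28% = 7.1620%

7.16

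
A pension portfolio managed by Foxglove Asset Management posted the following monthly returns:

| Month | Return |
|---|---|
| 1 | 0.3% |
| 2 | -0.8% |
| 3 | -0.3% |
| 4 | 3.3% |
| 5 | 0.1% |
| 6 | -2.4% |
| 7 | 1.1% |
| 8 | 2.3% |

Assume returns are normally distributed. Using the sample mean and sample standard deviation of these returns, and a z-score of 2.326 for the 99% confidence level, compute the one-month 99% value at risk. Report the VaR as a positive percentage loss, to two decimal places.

3.71

μ = (0.3 − 0.8 − 0.3 + 3.3 + 0.1 − 2.4 + 1.1 + 2.3) / 8 = 0.4500%
Sample std dev = √[22.3600 / 7] = 1.7873%
VaR = −(μ − z·σ) = −(0.4500 − 2.326 × 1.7873) = −(-3.7073) = 3.7073%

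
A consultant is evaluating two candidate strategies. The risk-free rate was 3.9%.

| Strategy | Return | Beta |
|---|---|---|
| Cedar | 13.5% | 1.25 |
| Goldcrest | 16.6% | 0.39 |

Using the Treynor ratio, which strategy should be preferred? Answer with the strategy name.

Goldcrest

Cedar: Treynor = (13.5% − 3.9%) / 1.25 = 7.680
Goldcrest: Treynor = (16.6% − 3.9%) / 0.39 = 32.564
Highest: Goldcrest (32.564).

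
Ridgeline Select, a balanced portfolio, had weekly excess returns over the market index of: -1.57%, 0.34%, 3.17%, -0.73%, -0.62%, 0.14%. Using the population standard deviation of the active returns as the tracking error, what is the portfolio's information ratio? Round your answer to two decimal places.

0.08

r̄ = (-1.57 + 0.34 + 3.17 − 0.73 − 0.62 + 0.14) / 6 = 0.730 / 6 = 0.1217%
Population σ = √[Σ(r − r̄)² / 6] = √[13.4775 / 6] = √2.2463 = 1.4988%
IR = r̄ / tracking error = 0.1217 / 1.4988 = 0.0812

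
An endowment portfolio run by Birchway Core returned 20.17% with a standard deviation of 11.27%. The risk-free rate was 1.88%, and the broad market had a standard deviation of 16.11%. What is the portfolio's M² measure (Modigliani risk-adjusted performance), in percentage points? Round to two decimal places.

28.02

Sharpe = (Rp − Rf) / σp = (20.17% − 1.88%) / 11.27% = 1.6229
M² = Rf + Sharpe × σm = 1.88% + 1.6229 × 16.11% = 28.0249%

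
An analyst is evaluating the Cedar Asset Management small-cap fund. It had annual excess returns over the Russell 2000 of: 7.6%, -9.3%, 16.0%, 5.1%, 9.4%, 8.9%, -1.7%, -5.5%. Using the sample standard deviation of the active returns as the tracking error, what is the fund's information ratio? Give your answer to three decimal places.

0.446

r̄ = (7.6 − 9.3 + 16 + 5.1 + 9.4 + 8.9 − 1.7 − 5.5) / 8 = 3.8125%
Sample std dev = √[510.6888 / 7] = 8.5414%
IR = r̄ / tracking error = 3.8125 / 8.5414 = 0.4464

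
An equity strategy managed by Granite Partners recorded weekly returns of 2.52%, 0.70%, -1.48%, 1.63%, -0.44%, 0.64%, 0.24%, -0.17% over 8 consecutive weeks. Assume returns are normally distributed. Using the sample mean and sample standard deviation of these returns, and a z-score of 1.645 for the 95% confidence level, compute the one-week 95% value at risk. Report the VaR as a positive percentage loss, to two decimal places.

r̄ = (2.52 + 0.7 − 1.48 + 1.63 − 0.44 + 0.64 + 0.24 − 0.17) / 8 = 0.4550%
Σ(r − r̄)² = 10.7212; sample σ = √(10.7212/7) = 1.2376%
VaR = −(r̄ − z·σ) = −(0.4550 − 1.645 × 1.2376) = −(-1.5809) = 1.5809%

1.58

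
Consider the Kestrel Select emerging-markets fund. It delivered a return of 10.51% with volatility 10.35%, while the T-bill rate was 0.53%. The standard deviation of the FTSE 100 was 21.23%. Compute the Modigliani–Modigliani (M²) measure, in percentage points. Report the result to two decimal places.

21.00

Sharpe = (Rp − Rf) / σp = (10.51% − 0.53%) / 10.35% = 0.9643
M² = Rf + Sharpe × σm = 0.53% + 0.9643 × 21.23% = 21.0021%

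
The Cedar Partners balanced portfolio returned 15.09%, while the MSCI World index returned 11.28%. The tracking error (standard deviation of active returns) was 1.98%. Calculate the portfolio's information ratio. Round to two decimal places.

1.92

IR = (Rp − Rb) / TE = (15.09% − 11.28%) / 1.98% = 3.81% / 1.98% = 1.9242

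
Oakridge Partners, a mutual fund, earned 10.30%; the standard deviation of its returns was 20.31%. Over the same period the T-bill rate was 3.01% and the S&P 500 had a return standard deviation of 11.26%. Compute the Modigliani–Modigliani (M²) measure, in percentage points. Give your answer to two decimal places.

Sharpe = (Rp − Rf) / σp = (10.30% − 3.01%) / 20.31% = 0.3589
M² = Rf + Sharpe × σm = 3.01% + 0.3589 × 11.26% = 7.0512%

7.05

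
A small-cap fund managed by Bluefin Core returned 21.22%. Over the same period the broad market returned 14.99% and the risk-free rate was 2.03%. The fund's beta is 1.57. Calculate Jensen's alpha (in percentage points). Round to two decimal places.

-1.16

CAPM expected return = Rf + β(Rm − Rf) = 2.03% + 1.57 × (14.99% − 2.03%) = 2.03 + 1.57 × 12.96 = 22.3772%
Jensen's α = Rp − E[R] = 21.22% − 22.3772% = -1.1572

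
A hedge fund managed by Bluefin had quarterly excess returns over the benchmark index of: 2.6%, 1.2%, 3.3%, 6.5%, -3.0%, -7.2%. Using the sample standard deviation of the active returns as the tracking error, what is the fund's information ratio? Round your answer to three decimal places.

0.116

Mean return r̄ = 3.40 / 6 = 0.5667%
Sample σ = √[Σ(r − r̄)² / 5] = √[120.2533 / 5] = √24.0507 = 4.9042%
IR = r̄ / tracking error = 0.5667 / 4.9042 = 0.1156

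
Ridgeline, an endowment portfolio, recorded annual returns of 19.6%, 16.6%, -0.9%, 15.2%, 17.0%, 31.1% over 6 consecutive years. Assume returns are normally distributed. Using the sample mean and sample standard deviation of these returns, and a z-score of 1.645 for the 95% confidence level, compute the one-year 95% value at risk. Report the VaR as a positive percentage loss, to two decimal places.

Mean return r̄ = 98.60 / 6 = 16.4333%
Σ(r − r̄)² = (19.6 − 16.4333)² + (16.6 − 16.4333)² + … = 527.4533
σ = √[527.4533 / 5] = 10.2709%
VaR = −(r̄ − z·σ) = −(16.4333 − 1.645 × 10.2709) = −(-0.4623) = 0.4623%

0.46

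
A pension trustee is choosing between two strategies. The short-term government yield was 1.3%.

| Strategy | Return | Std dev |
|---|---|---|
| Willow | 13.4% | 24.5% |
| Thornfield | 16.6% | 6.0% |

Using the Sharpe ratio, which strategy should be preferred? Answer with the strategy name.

Willow: Sharpe ratio = (13.4% − 1.3%) / 24.5% = 0.494
Thornfield: Sharpe ratio = (16.6% − 1.3%) / 6.0% = 2.550
Highest: Thornfield (2.550).

Thornfield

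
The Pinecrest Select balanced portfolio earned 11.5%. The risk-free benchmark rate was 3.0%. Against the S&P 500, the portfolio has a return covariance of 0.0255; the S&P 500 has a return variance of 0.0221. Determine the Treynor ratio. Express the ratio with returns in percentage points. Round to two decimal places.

β = Cov / Var = 0.0255 / 0.0221 = 1.1538
Treynor = (Rp − Rf) / β = (11.5% − 3.0%) / 1.1538 = 8.50 / 1.1538 = 7.3670

7.37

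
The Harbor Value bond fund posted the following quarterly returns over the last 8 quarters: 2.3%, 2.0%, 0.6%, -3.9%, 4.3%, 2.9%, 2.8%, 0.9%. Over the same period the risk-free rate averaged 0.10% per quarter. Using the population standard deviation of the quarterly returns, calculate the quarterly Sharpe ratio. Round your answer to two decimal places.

r̄ = (2.3 + 2 + 0.6 − 3.9 + 4.3 + 2.9 + 2.8 + 0.9) / 8 = 1.4875%
Population σ = √[Σ(r − r̄)² / 8] = √[42.7088 / 8] = √5.3386 = 2.3105%
Sharpe = (r̄ − rf) / σ = (1.4875 − 0.1) / 2.3105 = 1.3875 / 2.3105 = 0.6005

0.60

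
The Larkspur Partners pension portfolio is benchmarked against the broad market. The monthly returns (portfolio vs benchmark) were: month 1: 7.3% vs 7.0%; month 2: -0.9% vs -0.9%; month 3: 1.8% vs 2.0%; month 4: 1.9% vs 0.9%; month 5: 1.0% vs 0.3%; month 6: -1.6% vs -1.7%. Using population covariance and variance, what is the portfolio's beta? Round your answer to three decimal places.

r̄p = 1.5833%,  r̄m = 1.2667%
Cov = Σ(rp − r̄p)(rm − r̄m) / 6 = 8.0344
Var(rm) = Σ(rm − r̄m)² / 6 = 7.9956
β = Cov / Var = 8.0344 / 7.9956 = 1.0049

1.005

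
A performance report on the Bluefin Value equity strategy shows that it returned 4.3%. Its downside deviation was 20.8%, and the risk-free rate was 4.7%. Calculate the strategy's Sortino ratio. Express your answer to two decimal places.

-0.02

Sortino = (Rp − Rf) / σd = (4.3% − 4.7%) / 20.8% = -0.40% / 20.8% = -0.0192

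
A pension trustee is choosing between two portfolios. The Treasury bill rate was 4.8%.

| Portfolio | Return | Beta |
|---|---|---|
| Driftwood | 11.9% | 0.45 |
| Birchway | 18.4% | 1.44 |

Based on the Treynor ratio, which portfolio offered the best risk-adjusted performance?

Driftwood: Treynor = (11.9% − 4.8%) / 0.45 = 15.778
Birchway: Treynor = (18.4% − 4.8%) / 1.44 = 9.444
Highest: Driftwood (15.778).

Driftwood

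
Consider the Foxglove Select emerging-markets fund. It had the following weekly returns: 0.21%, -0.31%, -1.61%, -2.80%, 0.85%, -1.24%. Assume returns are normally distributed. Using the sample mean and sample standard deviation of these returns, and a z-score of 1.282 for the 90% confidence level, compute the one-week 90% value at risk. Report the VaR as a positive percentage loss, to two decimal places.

2.52

μ = (0.21 − 0.31 − 1.61 − 2.8 + 0.85 − 1.24) / 6 = -0.8167%
Σ(r − μ)² = (0.21 − (-0.8167))² + (-0.31 − (-0.8167))² + (-1.61 − (-0.8167))² + … = 8.8307
sample σ = √(8.8307 / 5) = √1.7661 = 1.3289%
VaR = −(μ − z·σ) = −(-0.8167 − 1.282 × 1.3289) = −(-2.5203) = 2.5203%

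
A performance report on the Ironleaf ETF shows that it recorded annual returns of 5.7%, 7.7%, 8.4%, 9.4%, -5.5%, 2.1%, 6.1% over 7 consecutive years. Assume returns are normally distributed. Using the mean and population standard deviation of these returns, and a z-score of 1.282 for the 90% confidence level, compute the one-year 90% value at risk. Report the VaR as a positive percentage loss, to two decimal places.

r̄ = (5.7 + 7.7 + 8.4 + 9.4 − 5.5 + 2.1 + 6.1) / 7 = 4.8429%
Population σ = √[Σ(r − r̄)² / 7] = √[158.3971 / 7] = √22.6282 = 4.7569%
VaR = −(r̄ − z·σ) = −(4.8429 − 1.282 × 4.7569) = −(-1.2554) = 1.2554%

1.26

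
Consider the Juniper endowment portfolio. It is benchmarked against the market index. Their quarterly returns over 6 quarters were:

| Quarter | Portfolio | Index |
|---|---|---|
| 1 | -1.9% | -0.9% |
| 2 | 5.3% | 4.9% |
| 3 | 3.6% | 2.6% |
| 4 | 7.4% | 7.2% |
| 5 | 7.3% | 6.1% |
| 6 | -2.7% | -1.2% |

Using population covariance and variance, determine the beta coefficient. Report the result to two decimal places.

r̄p = 3.1667%,  r̄m = 3.1167%
Cov = Σ(rp − r̄p)(rm − r̄m) / 6 = 13.1456
Var(rm) = Σ(rm − r̄m)² / 6 = 10.6314
β = Cov / Var = 13.1456 / 10.6314 = 1.2365

1.24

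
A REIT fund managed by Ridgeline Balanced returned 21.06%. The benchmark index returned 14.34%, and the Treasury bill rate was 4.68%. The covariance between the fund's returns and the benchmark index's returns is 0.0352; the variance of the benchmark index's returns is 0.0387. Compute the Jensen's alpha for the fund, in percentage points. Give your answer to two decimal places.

β = Cov / Var = 0.0352 / 0.0387 = 0.9096
E[R] = Rf + β(Rm − Rf) = 4.68% + 0.9096 × (14.34% − 4.68%) = 13.4667%
α = Rp − E[R] = 21.06% − 13.4667% = 7.5933

7.59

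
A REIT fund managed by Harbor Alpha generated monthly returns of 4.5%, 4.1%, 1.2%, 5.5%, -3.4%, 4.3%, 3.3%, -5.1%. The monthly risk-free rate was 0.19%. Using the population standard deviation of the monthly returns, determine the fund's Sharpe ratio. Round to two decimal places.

r̄ = (4.5 + 4.1 + 1.2 + 5.5 − 3.4 + 4.3 + 3.3 − 5.1) / 8 = 1.8000%
Σ(r − r̄)² = (4.5 − 1.8000)² + (4.1 − 1.8000)² + (1.2 − 1.8000)² + … = 109.7800
σ = √[109.7800 / 8] = 3.7044%
Sharpe = (r̄ − rf) / σ = (1.8000 − 0.19) / 3.7044 = 1.6100 / 3.7044 = 0.4346

0.43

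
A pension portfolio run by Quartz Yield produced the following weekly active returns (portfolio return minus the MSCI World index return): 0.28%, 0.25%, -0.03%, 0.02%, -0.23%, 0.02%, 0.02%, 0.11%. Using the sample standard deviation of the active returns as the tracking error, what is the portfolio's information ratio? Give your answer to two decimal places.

r̄ = (0.28 + 0.25 − 0.03 + 0.02 − 0.23 + 0.02 + 0.02 + 0.11) / 8 = 0.0550%
Σ(r − r̄)² = (0.28 − 0.0550)² + (0.25 − 0.0550)² + … = 0.1838
sample σ = √(0.1838 / 7) = √0.0263 = 0.1622%
IR = r̄ / tracking error = 0.0550 / 0.1622 = 0.3391

0.34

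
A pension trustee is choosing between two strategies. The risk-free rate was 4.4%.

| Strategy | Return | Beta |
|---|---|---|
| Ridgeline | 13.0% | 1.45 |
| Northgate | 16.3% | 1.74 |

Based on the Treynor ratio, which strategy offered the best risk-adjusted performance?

Northgate

Ridgeline: Treynor = (13.0% − 4.4%) / 1.45 = 5.931
Northgate: Treynor = (16.3% − 4.4%) / 1.74 = 6.839
Highest: Northgate (6.839).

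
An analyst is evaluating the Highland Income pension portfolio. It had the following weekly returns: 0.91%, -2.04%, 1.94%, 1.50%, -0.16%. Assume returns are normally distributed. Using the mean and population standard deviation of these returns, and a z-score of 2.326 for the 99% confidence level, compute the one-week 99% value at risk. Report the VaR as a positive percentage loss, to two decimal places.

Mean return r̄ = 2.150 / 5 = 0.4300%
Σ(r − r̄)² = (0.91 − 0.4300)² + (-2.04 − 0.4300)² + … = 10.1044
population σ = √(10.1044 / 5) = √2.0209 = 1.4216%
VaR = −(r̄ − z·σ) = −(0.4300 − 2.326 × 1.4216) = −(-2.8766) = 2.8766%

2.88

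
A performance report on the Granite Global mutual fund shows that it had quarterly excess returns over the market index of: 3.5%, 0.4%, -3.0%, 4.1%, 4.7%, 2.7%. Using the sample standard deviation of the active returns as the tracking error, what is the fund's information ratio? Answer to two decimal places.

r̄ = (3.5 + 0.4 − 3 + 4.1 + 4.7 + 2.7) / 6 = 12.40 / 6 = 2.0667%
Sample std dev = √[41.9733 / 5] = 2.8974%
IR = r̄ / tracking error = 2.0667 / 2.8974 = 0.7133

0.71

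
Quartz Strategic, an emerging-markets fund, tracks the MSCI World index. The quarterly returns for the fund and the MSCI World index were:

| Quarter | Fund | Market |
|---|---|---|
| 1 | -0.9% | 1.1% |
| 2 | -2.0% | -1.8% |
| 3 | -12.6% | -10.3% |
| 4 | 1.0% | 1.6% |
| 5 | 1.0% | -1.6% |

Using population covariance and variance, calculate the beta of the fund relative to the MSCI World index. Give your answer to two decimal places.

1.12

r̄p = -2.7000%,  r̄m = -2.2000%
Cov = Σ(rp − r̄p)(rm − r̄m) / 5 = 20.5380
Var(rm) = Σ(rm − r̄m)² / 5 = 18.2920
β = Cov / Var = 20.5380 / 18.2920 = 1.1228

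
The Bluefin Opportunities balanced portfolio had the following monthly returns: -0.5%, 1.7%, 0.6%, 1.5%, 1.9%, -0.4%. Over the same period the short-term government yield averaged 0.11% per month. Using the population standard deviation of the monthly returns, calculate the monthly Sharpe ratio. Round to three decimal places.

r̄ = (-0.5 + 1.7 + 0.6 + 1.5 + 1.9 − 0.4) / 6 = 0.8000%
Population σ = √[Σ(r − r̄)² / 6] = √[5.6800 / 6] = √0.9467 = 0.9730%
Sharpe = (r̄ − rf) / σ = (0.8000 − 0.11) / 0.9730 = 0.6900 / 0.9730 = 0.7091

0.709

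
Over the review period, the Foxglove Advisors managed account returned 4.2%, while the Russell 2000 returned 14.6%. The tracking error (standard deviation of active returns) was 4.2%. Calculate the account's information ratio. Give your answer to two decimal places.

IR = (Rp − Rb) / TE = (4.2% − 14.6%) / 4.2% = -10.40% / 4.2% = -2.4762

-2.48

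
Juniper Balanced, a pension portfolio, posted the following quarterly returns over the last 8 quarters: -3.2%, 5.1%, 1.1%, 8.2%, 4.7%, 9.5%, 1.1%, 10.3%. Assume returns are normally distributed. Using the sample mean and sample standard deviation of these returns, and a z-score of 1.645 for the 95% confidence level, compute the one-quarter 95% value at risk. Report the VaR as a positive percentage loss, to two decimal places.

Mean return r̄ = 36.80 / 8 = 4.6000%
Sample σ = √[Σ(r − r̄)² / 7] = √[155.0600 / 7] = √22.1514 = 4.7065%
VaR = −(r̄ − z·σ) = −(4.6000 − 1.645 × 4.7065) = −(-3.1422) = 3.1422%

3.14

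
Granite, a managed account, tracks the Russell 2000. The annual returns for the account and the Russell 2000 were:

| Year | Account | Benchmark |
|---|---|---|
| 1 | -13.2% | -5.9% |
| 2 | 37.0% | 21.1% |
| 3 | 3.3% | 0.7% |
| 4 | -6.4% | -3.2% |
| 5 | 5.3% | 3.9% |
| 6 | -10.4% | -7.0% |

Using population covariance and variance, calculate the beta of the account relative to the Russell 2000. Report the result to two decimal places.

1.76

r̄p = 2.6000%,  r̄m = 1.6000%
Cov = Σ(rp − r̄p)(rm − r̄m) / 6 = 158.3133
Var(rm) = Σ(rm − r̄m)² / 6 = 89.9333
β = Cov / Var = 158.3133 / 89.9333 = 1.7603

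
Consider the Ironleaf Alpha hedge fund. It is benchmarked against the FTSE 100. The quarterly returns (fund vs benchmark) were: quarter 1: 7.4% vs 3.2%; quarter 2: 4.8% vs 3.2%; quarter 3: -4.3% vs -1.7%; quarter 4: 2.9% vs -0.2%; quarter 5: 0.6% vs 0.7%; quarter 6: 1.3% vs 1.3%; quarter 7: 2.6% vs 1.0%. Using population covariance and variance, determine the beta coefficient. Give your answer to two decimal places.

1.84

r̄p = 2.1857%,  r̄m = 1.0714%
Cov = Σ(rp − r̄p)(rm − r̄m) / 7 = 4.8696
Var(rm) = Σ(rm − r̄m)² / 7 = 2.6506
β = Cov / Var = 4.8696 / 2.6506 = 1.8372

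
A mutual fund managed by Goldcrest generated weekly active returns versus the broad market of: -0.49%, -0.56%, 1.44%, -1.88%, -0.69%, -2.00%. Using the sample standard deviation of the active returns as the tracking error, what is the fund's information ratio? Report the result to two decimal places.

-0.56

Mean return r̄ = -4.180 / 6 = -0.6967%
Σ(r − r̄)² = 7.7257; sample σ = √(7.7257/5) = 1.2430%
IR = r̄ / tracking error = -0.6967 / 1.2430 = -0.5605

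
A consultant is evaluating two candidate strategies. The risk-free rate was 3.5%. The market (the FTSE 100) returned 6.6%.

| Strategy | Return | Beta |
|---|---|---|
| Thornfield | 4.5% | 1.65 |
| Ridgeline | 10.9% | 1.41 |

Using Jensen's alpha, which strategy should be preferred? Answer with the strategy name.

Ridgeline

Thornfield: α = 4.5% − [3.5% + 1.65 × (6.6% − 3.5%)] = -4.115
Ridgeline: α = 10.9% − [3.5% + 1.41 × (6.6% − 3.5%)] = 3.029
Highest: Ridgeline (3.029).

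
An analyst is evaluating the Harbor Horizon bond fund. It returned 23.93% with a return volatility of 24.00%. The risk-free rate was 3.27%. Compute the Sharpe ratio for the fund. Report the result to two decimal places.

0.86

Sharpe = (Rp − Rf) / σp = (23.93% − 3.27%) / 24.00% = 20.66% / 24.00% = 0.8608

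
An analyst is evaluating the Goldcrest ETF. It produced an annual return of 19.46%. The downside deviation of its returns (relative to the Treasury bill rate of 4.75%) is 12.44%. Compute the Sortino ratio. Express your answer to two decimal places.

1.18

Sortino = (Rp − Rf) / σd = (19.46% − 4.75%) / 12.44% = 14.71% / 12.44% = 1.1825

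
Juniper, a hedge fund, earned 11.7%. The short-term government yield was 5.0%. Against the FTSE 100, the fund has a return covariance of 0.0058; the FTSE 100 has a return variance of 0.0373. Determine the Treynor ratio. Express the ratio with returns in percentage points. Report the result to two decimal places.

43.09

β = Cov / Var = 0.0058 / 0.0373 = 0.1555
Treynor = (Rp − Rf) / β = (11.7% − 5.0%) / 0.1555 = 6.70 / 0.1555 = 43.0868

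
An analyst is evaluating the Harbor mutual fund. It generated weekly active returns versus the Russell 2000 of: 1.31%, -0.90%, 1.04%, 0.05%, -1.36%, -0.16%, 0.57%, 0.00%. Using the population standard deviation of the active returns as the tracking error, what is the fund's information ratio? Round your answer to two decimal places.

0.08

r̄ = (1.31 − 0.9 + 1.04 + 0.05 − 1.36 − 0.16 + 0.57 + 0) / 8 = 0.550 / 8 = 0.0688%
Σ(r − r̄)² = (1.31 − 0.0688)² + (-0.9 − 0.0688)² + … = 5.7725
population σ = √(5.7725 / 8) = √0.7216 = 0.8495%
IR = r̄ / tracking error = 0.0688 / 0.8495 = 0.0810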